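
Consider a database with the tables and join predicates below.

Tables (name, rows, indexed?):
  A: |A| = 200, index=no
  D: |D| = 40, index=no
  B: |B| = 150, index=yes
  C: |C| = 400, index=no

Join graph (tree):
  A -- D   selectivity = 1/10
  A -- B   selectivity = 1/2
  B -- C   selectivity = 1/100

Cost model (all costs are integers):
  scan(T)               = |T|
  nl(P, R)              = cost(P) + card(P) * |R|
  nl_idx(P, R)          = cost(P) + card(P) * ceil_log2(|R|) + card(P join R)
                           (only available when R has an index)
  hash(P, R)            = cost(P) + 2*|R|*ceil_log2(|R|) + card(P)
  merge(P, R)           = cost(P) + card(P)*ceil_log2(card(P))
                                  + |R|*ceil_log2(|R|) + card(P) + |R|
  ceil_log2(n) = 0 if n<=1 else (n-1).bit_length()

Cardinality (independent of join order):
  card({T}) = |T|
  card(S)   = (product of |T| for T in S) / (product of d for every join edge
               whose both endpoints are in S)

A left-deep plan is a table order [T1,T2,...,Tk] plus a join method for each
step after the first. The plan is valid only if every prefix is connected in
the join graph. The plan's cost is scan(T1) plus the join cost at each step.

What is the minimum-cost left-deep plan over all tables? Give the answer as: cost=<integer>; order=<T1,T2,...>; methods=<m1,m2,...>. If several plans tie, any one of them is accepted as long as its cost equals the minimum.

Selinger DP (subsets sized 1..n):
  {A}: scan cost=200, card=200
  {D}: scan cost=40, card=40
  {B}: scan cost=150, card=150
  {C}: scan cost=400, card=400
  {AD}: card=800; try (D,hash)→880, (A,merge)→2120, (D,merge)→2280, (A,hash)→3280, (A,nl)→8040, (D,nl)→8200; best=880 via (D,hash)
  {AB}: card=15000; try (B,hash)→2800, (A,merge)→3300, (B,merge)→3350, (A,hash)→3500, (B,nl_idx)→16800, (A,nl)→30150 …(+1); best=2800 via (B,hash)
  {BC}: card=600; try (B,hash)→3200, (B,nl_idx)→4200, (C,merge)→5500, (B,merge)→5750, (C,hash)→7500, (C,nl)→60150 …(+1); best=3200 via (B,hash)
  {ABD}: card=60000; try (B,hash)→4080, (B,merge)→11030, (D,hash)→18280, (B,nl_idx)→67280, (B,nl)→120880, (D,merge)→228080 …(+1); best=4080 via (B,hash)
  {ABC}: card=60000; try (A,hash)→7000, (A,merge)→11600, (C,hash)→25000, (A,nl)→123200, (C,merge)→231800, (C,nl)→6002800; best=7000 via (A,hash)
  {ABCD}: card=240000; try (D,hash)→67480, (C,hash)→71280, (D,merge)→1027280, (C,merge)→1028080, (D,nl)→2407000, (C,nl)→24004080; best=67480 via (D,hash)

cost=67480; order=C,B,A,D; methods=hash,hash,hash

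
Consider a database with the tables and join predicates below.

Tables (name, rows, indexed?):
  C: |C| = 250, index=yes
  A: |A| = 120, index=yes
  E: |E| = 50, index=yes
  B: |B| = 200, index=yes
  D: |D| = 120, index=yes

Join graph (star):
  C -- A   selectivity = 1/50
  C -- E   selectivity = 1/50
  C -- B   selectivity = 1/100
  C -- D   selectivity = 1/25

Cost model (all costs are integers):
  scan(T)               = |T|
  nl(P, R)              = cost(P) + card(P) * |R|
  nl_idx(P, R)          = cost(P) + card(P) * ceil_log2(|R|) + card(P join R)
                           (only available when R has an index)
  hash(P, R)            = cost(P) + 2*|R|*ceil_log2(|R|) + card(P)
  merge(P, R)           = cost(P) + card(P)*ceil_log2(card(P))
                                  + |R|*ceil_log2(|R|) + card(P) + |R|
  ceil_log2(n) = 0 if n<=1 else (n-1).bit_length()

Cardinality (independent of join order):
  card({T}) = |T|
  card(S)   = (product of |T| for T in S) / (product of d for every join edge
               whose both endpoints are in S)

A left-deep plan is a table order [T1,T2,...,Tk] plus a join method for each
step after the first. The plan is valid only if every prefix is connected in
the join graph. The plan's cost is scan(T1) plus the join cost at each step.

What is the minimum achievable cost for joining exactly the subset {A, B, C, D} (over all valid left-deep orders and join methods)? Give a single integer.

Selinger DP over subsets of {A,B,C,D}:
  {C}: scan cost=250, card=250
  {A}: scan cost=120, card=120
  {B}: scan cost=200, card=200
  {D}: scan cost=120, card=120
  {AC}: card=600; try (C,nl_idx)→1680, (A,hash)→2180, (A,nl_idx)→2600, (C,merge)→3330, (A,merge)→3460, (C,hash)→4240 …(+2); best=1680 via (C,nl_idx)
  {BC}: card=500; try (C,nl_idx)→2300, (B,nl_idx)→2750, (B,hash)→3700, (C,merge)→4250, (B,merge)→4300, (C,hash)→4400 …(+2); best=2300 via (C,nl_idx)
  {CD}: card=1200; try (D,hash)→2180, (C,nl_idx)→2280, (D,nl_idx)→3200, (C,merge)→3330, (D,merge)→3460, (C,hash)→4240 …(+2); best=2180 via (D,hash)
  {ABC}: card=1200; try (A,hash)→4480, (B,hash)→5480, (A,nl_idx)→7000, (B,nl_idx)→7680, (A,merge)→8260, (B,merge)→10080 …(+2); best=4480 via (A,hash)
  {ACD}: card=2880; try (D,hash)→3960, (A,hash)→5060, (D,nl_idx)→8760, (D,merge)→9240, (A,nl_idx)→13460, (A,merge)→17540 …(+2); best=3960 via (D,hash)
  {BCD}: card=2400; try (D,hash)→4480, (B,hash)→6580, (D,nl_idx)→8200, (D,merge)→8260, (B,nl_idx)→14180, (B,merge)→18380 …(+2); best=4480 via (D,hash)
  {ABCD}: card=5760; try (D,hash)→7360, (A,hash)→8560, (B,hash)→10040, (D,nl_idx)→18640, (D,merge)→19840, (A,nl_idx)→27040 …(+6); best=7360 via (D,hash)

7360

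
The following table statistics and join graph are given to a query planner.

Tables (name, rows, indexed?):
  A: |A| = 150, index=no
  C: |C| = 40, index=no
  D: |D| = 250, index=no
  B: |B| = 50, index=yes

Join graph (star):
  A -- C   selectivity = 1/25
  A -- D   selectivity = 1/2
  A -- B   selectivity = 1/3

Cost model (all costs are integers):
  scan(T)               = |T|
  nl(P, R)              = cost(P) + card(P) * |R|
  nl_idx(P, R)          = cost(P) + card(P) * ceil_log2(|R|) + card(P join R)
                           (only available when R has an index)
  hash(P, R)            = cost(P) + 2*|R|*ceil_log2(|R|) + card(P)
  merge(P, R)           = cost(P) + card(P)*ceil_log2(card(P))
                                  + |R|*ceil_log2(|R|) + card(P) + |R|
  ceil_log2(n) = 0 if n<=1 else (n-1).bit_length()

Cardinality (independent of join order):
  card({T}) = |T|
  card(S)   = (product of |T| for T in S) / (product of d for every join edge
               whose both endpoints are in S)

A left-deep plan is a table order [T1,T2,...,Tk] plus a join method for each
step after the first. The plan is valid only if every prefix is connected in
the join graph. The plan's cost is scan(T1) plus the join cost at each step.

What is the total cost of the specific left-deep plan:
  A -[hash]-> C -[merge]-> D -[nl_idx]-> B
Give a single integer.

685190

step 1: scan A: cost=150, card=150
step 2: join C via hash
    card(P join C) = 150*40/(25) = 240
    cost = 150 + 2*40*6 + 150 = 780
step 3: join D via merge
    card(P join D) = 240*250/(2) = 30000
    cost = 780 + 240*8 + 250*8 + 240 + 250 = 5190
step 4: join B via nl_idx
    card(P join B) = 30000*50/(3) = 500000
    cost = 5190 + 30000*6 + 500000 = 685190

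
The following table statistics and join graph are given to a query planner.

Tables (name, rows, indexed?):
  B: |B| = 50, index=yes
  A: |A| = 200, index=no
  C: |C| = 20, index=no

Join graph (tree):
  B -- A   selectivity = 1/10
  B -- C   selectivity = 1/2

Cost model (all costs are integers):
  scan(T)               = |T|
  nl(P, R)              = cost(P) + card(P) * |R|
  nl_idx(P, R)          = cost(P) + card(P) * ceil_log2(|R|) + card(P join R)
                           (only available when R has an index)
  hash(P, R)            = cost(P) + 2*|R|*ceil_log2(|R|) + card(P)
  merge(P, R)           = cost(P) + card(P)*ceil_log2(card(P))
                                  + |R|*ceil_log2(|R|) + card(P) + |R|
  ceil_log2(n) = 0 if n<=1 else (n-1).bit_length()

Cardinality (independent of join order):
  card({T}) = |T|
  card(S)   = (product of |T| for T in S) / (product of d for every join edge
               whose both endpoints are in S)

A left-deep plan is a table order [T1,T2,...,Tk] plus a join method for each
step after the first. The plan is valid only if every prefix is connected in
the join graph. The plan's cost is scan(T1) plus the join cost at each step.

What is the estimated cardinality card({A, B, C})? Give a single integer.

Tables in S: A(200), B(50), C(20)
Edges inside S: B-A(d=10), B-C(d=2)
numerator = 200 * 50 * 20 = 200000
denominator = 10 * 2 = 20
card(S) = 200000 / 20 = 10000

10000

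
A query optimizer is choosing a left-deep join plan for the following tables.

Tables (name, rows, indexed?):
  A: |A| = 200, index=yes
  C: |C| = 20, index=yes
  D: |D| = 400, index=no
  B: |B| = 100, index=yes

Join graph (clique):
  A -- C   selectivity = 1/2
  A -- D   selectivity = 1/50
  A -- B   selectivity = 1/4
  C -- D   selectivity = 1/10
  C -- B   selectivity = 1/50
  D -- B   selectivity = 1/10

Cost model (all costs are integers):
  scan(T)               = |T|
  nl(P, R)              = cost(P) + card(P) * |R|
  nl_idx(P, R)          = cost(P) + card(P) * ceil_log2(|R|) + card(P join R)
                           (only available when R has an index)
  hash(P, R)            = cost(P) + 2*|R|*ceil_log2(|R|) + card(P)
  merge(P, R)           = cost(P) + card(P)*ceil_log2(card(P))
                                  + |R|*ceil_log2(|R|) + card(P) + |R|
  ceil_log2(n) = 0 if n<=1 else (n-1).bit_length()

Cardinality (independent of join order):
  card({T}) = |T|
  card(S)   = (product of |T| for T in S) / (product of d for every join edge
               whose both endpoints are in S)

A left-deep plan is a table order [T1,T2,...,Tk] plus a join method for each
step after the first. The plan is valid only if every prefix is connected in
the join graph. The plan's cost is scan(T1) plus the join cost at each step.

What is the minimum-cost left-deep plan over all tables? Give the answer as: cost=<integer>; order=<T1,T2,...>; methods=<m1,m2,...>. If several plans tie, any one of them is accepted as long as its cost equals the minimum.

cost=4560; order=D,C,B,A; methods=hash,hash,nl_idx

Selinger DP (subsets sized 1..n):
  {A}: scan cost=200, card=200
  {C}: scan cost=20, card=20
  {D}: scan cost=400, card=400
  {B}: scan cost=100, card=100
  {AC}: card=2000; try (C,hash)→600, (A,merge)→1940, (C,merge)→2120, (A,nl_idx)→2180, (C,nl_idx)→3200, (A,hash)→3240 …(+2); best=600 via (C,hash)
  {AD}: card=1600; try (A,hash)→4000, (A,nl_idx)→5200, (D,merge)→6000, (A,merge)→6200, (D,hash)→7600, (D,nl)→80200 …(+1); best=4000 via (A,hash)
  {AB}: card=5000; try (B,hash)→1800, (A,merge)→2700, (B,merge)→2800, (A,hash)→3400, (A,nl_idx)→5900, (B,nl_idx)→6600 …(+2); best=1800 via (B,hash)
  {CD}: card=800; try (C,hash)→1000, (C,nl_idx)→3200, (D,merge)→4140, (C,merge)→4520, (D,hash)→7240, (D,nl)→8020 …(+1); best=1000 via (C,hash)
  {BC}: card=40; try (B,nl_idx)→200, (C,hash)→400, (C,nl_idx)→640, (B,merge)→940, (C,merge)→1020, (B,hash)→1440 …(+2); best=200 via (B,nl_idx)
  {BD}: card=4000; try (B,hash)→2200, (D,merge)→4900, (B,merge)→5200, (B,nl_idx)→7200, (D,hash)→7400, (D,nl)→40100 …(+1); best=2200 via (B,hash)
  {ACD}: card=1600; try (A,hash)→5000, (C,hash)→5800, (A,nl_idx)→9000, (D,hash)→9800, (A,merge)→11600, (C,nl_idx)→13600 …(+5); best=5000 via (A,hash)
  {ABC}: card=1000; try (A,nl_idx)→1520, (A,merge)→2280, (A,hash)→3440, (B,hash)→4000, (C,hash)→7000, (A,nl)→8200 …(+6); best=1520 via (A,nl_idx)
  {ABD}: card=4000; try (B,hash)→7000, (A,hash)→9400, (D,hash)→14000, (B,nl_idx)→19200, (B,merge)→24000, (A,nl_idx)→38200 …(+5); best=7000 via (B,hash)
  {BCD}: card=160; try (B,hash)→3200, (D,merge)→4480, (C,hash)→6400, (B,nl_idx)→6760, (D,hash)→7440, (B,merge)→10600 …(+5); best=3200 via (B,hash)
  {ABCD}: card=80; try (A,nl_idx)→4560, (A,merge)→6440, (A,hash)→6560, (B,hash)→8000, (D,hash)→9720, (C,hash)→11200 …(+9); best=4560 via (A,nl_idx)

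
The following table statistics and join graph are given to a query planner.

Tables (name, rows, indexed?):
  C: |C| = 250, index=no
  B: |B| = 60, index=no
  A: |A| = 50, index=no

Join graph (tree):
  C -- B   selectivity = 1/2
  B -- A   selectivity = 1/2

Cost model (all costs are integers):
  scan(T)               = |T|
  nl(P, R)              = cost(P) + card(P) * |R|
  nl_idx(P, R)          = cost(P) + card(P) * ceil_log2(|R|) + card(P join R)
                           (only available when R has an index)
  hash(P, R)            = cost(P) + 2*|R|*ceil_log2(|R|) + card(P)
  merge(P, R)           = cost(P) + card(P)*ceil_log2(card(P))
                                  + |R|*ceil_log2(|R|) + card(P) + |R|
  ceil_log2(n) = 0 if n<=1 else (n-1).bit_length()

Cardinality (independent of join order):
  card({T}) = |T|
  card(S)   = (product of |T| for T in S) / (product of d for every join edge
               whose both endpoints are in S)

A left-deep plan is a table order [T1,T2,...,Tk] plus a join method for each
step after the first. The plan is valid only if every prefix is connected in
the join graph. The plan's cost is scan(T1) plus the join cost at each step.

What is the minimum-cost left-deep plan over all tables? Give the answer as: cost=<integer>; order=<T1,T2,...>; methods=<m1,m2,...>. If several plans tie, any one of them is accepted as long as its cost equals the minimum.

cost=6220; order=B,A,C; methods=hash,hash

Selinger DP (subsets sized 1..n):
  {C}: scan cost=250, card=250
  {B}: scan cost=60, card=60
  {A}: scan cost=50, card=50
  {BC}: card=7500; try (B,hash)→1220, (C,merge)→2730, (B,merge)→2920, (C,hash)→4120, (C,nl)→15060, (B,nl)→15250; best=1220 via (B,hash)
  {AB}: card=1500; try (A,hash)→720, (B,hash)→820, (B,merge)→820, (A,merge)→830, (B,nl)→3050, (A,nl)→3060; best=720 via (A,hash)
  {ABC}: card=187500; try (C,hash)→6220, (A,hash)→9320, (C,merge)→20970, (A,merge)→106570, (C,nl)→375720, (A,nl)→376220; best=6220 via (C,hash)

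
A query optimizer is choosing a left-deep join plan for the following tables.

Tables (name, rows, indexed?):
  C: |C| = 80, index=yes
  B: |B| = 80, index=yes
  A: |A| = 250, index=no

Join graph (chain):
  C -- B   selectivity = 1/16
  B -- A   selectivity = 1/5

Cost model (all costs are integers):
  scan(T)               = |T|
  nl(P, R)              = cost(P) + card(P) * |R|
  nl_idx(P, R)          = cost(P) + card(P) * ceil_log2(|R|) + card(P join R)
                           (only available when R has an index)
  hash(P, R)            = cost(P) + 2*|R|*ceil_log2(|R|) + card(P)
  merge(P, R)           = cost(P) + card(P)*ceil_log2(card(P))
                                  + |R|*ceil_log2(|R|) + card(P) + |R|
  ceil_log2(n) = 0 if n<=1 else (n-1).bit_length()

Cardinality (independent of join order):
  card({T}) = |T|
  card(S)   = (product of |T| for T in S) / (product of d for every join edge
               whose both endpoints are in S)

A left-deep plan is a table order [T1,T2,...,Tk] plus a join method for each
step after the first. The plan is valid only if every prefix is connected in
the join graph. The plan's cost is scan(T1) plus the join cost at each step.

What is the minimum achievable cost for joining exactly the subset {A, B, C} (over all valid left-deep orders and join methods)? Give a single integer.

Selinger DP over subsets of {A,B,C}:
  {C}: scan cost=80, card=80
  {B}: scan cost=80, card=80
  {A}: scan cost=250, card=250
  {BC}: card=400; try (C,nl_idx)→1040, (B,nl_idx)→1040, (C,hash)→1280, (B,hash)→1280, (C,merge)→1360, (B,merge)→1360 …(+2); best=1040 via (C,nl_idx)
  {AB}: card=4000; try (B,hash)→1620, (A,merge)→2970, (B,merge)→3140, (A,hash)→4160, (B,nl_idx)→6000, (A,nl)→20080 …(+1); best=1620 via (B,hash)
  {ABC}: card=20000; try (A,hash)→5440, (C,hash)→6740, (A,merge)→7290, (C,nl_idx)→49620, (C,merge)→54260, (A,nl)→101040 …(+1); best=5440 via (A,hash)

5440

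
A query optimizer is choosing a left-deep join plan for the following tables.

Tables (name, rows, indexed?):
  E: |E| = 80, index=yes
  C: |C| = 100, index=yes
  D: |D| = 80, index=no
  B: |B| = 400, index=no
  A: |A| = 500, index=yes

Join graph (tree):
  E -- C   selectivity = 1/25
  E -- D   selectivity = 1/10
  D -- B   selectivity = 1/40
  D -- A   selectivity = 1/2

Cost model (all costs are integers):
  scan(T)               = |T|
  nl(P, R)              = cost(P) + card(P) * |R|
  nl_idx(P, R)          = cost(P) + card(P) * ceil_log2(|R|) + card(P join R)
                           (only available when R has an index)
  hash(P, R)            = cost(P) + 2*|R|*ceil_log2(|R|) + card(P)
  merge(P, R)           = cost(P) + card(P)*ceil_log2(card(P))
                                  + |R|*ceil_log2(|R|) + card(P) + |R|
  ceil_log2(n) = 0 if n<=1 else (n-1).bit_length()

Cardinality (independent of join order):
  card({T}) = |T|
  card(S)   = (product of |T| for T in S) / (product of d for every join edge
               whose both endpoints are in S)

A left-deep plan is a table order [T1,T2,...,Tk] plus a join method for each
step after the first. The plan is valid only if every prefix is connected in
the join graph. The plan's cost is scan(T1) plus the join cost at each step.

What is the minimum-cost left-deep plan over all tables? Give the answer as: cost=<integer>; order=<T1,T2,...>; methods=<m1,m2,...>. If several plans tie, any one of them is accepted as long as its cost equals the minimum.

Selinger DP (subsets sized 1..n):
  {E}: scan cost=80, card=80
  {C}: scan cost=100, card=100
  {D}: scan cost=80, card=80
  {B}: scan cost=400, card=400
  {A}: scan cost=500, card=500
  {CE}: card=320; try (C,nl_idx)→960, (E,nl_idx)→1120, (E,hash)→1320, (C,merge)→1520, (E,merge)→1540, (C,hash)→1560 …(+2); best=960 via (C,nl_idx)
  {DE}: card=640; try (E,hash)→1280, (E,nl_idx)→1280, (D,hash)→1280, (E,merge)→1360, (D,merge)→1360, (E,nl)→6480 …(+1); best=1280 via (E,hash)
  {BD}: card=800; try (D,hash)→1920, (B,merge)→4720, (D,merge)→5040, (B,hash)→7360, (B,nl)→32080, (D,nl)→32400; best=1920 via (D,hash)
  {AD}: card=20000; try (D,hash)→2120, (A,merge)→5720, (D,merge)→6140, (A,hash)→9160, (A,nl_idx)→20800, (A,nl)→40080 …(+1); best=2120 via (D,hash)
  {CDE}: card=2560; try (D,hash)→2400, (C,hash)→3320, (D,merge)→4800, (C,nl_idx)→8320, (C,merge)→9120, (D,nl)→26560 …(+1); best=2400 via (D,hash)
  {BDE}: card=6400; try (E,hash)→3840, (B,hash)→9120, (E,merge)→11360, (B,merge)→12320, (E,nl_idx)→13920, (E,nl)→65920 …(+1); best=3840 via (E,hash)
  {ADE}: card=160000; try (A,hash)→10920, (A,merge)→13320, (E,hash)→23240, (A,nl_idx)→167040, (E,nl_idx)→302120, (A,nl)→321280 …(+2); best=10920 via (A,hash)
  {ABD}: card=200000; try (A,hash)→11720, (A,merge)→15720, (B,hash)→29320, (A,nl_idx)→209120, (B,merge)→326120, (A,nl)→401920 …(+1); best=11720 via (A,hash)
  {BCDE}: card=25600; try (C,hash)→11640, (B,hash)→12160, (B,merge)→39680, (C,nl_idx)→74240, (C,merge)→94240, (C,nl)→643840 …(+1); best=11640 via (C,hash)
  {ACDE}: card=640000; try (A,hash)→13960, (A,merge)→40680, (C,hash)→172320, (A,nl_idx)→665440, (A,nl)→1282400, (C,nl_idx)→1770920 …(+2); best=13960 via (A,hash)
  {ABDE}: card=1600000; try (A,hash)→19240, (A,merge)→98440, (B,hash)→178120, (E,hash)→212840, (A,nl_idx)→1661440, (E,nl_idx)→3011720 …(+5); best=19240 via (A,hash)
  {ABCDE}: card=6400000; try (A,hash)→46240, (A,merge)→426240, (B,hash)→661160, (C,hash)→1620640, (A,nl_idx)→6642040, (A,nl)→12811640 …(+5); best=46240 via (A,hash)

cost=46240; order=B,D,E,C,A; methods=hash,hash,hash,hash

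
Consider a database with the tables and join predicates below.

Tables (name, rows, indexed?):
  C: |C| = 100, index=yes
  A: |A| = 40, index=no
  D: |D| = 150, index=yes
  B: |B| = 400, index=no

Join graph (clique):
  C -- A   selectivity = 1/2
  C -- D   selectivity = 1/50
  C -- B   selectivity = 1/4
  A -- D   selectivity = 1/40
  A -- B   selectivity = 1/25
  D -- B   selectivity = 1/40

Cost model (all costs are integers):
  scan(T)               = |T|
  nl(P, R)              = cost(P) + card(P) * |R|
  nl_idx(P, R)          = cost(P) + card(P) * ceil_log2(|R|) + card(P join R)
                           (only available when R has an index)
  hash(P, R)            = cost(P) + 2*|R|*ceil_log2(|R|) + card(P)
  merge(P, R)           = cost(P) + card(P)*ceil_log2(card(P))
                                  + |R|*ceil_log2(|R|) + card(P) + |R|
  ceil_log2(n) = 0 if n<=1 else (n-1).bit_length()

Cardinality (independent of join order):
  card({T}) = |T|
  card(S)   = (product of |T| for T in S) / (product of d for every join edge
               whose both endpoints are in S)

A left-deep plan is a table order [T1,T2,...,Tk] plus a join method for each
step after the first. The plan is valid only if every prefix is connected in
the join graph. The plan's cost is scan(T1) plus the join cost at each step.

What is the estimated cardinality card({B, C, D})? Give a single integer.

Tables in S: B(400), C(100), D(150)
Edges inside S: C-D(d=50), C-B(d=4), D-B(d=40)
numerator = 400 * 100 * 150 = 6000000
denominator = 50 * 4 * 40 = 8000
card(S) = 6000000 / 8000 = 750

750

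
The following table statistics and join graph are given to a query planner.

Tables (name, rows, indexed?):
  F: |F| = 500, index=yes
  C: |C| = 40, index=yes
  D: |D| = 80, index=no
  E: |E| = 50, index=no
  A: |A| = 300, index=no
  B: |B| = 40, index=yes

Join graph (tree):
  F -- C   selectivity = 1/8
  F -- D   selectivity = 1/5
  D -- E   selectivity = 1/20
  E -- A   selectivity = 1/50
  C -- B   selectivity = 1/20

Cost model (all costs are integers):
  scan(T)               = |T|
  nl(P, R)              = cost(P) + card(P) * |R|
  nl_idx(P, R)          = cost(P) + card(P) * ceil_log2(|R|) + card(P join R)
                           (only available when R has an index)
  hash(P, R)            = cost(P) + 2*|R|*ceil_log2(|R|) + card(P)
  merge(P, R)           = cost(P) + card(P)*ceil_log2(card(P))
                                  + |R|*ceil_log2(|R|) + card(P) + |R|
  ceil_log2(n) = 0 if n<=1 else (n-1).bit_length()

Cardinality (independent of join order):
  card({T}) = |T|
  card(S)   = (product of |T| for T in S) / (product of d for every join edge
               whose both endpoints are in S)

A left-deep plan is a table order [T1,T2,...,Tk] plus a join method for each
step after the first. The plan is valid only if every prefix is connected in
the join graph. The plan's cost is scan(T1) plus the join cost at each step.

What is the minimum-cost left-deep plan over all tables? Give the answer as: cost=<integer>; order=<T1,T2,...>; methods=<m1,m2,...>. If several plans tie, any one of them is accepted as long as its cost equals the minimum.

Selinger DP (subsets sized 1..n):
  {F}: scan cost=500, card=500
  {C}: scan cost=40, card=40
  {D}: scan cost=80, card=80
  {E}: scan cost=50, card=50
  {A}: scan cost=300, card=300
  {B}: scan cost=40, card=40
  {CF}: card=2500; try (C,hash)→1480, (F,nl_idx)→2900, (F,merge)→5320, (C,merge)→5780, (C,nl_idx)→6000, (F,hash)→9080 …(+2); best=1480 via (C,hash)
  {DF}: card=8000; try (D,hash)→2120, (F,merge)→5720, (D,merge)→6140, (F,nl_idx)→8800, (F,hash)→9160, (F,nl)→40080 …(+1); best=2120 via (D,hash)
  {BC}: card=80; try (C,nl_idx)→360, (B,nl_idx)→360, (C,hash)→560, (B,hash)→560, (C,merge)→600, (B,merge)→600 …(+2); best=360 via (C,nl_idx)
  {DE}: card=200; try (E,hash)→760, (D,merge)→1040, (E,merge)→1070, (D,hash)→1220, (D,nl)→4050, (E,nl)→4080; best=760 via (E,hash)
  {AE}: card=300; try (E,hash)→1200, (A,merge)→3400, (E,merge)→3650, (A,hash)→5500, (A,nl)→15050, (E,nl)→15300; best=1200 via (E,hash)
  {CDF}: card=40000; try (D,hash)→5100, (C,hash)→10600, (D,merge)→34620, (C,nl_idx)→90120, (C,merge)→114400, (D,nl)→201480 …(+1); best=5100 via (D,hash)
  {BCF}: card=5000; try (B,hash)→4460, (F,merge)→6000, (F,nl_idx)→6080, (F,hash)→9440, (B,nl_idx)→21480, (B,merge)→34260 …(+2); best=4460 via (B,hash)
  {DEF}: card=20000; try (F,merge)→7560, (F,hash)→9960, (E,hash)→10720, (F,nl_idx)→22560, (F,nl)→100760, (E,merge)→114470 …(+1); best=7560 via (F,merge)
  {ADE}: card=1200; try (D,hash)→2620, (D,merge)→4840, (A,merge)→5560, (A,hash)→6360, (D,nl)→25200, (A,nl)→60760; best=2620 via (D,hash)
  {CDEF}: card=100000; try (C,hash)→28040, (E,hash)→45700, (C,nl_idx)→227560, (C,merge)→327840, (E,merge)→685450, (C,nl)→807560 …(+1); best=28040 via (C,hash)
  {BCDF}: card=80000; try (D,hash)→10580, (B,hash)→45580, (D,merge)→75100, (B,nl_idx)→325100, (D,nl)→404460, (B,merge)→685380 …(+1); best=10580 via (D,hash)
  {ADEF}: card=120000; try (F,hash)→12820, (F,merge)→22020, (A,hash)→32960, (F,nl_idx)→133420, (A,merge)→330560, (F,nl)→602620 …(+1); best=12820 via (F,hash)
  {ACDEF}: card=600000; try (C,hash)→133300, (A,hash)→133440, (C,nl_idx)→1332820, (A,merge)→1831040, (C,merge)→2173100, (C,nl)→4812820 …(+1); best=133300 via (C,hash)
  {BCDEF}: card=200000; try (E,hash)→91180, (B,hash)→128520, (B,nl_idx)→828040, (E,merge)→1450930, (B,merge)→1828320, (E,nl)→4010580 …(+1); best=91180 via (E,hash)
  {ABCDEF}: card=1200000; try (A,hash)→296580, (B,hash)→733780, (A,merge)→3894180, (B,nl_idx)→4933300, (B,merge)→12733580, (B,nl)→24133300 …(+1); best=296580 via (A,hash)

cost=296580; order=F,C,B,D,E,A; methods=hash,hash,hash,hash,hash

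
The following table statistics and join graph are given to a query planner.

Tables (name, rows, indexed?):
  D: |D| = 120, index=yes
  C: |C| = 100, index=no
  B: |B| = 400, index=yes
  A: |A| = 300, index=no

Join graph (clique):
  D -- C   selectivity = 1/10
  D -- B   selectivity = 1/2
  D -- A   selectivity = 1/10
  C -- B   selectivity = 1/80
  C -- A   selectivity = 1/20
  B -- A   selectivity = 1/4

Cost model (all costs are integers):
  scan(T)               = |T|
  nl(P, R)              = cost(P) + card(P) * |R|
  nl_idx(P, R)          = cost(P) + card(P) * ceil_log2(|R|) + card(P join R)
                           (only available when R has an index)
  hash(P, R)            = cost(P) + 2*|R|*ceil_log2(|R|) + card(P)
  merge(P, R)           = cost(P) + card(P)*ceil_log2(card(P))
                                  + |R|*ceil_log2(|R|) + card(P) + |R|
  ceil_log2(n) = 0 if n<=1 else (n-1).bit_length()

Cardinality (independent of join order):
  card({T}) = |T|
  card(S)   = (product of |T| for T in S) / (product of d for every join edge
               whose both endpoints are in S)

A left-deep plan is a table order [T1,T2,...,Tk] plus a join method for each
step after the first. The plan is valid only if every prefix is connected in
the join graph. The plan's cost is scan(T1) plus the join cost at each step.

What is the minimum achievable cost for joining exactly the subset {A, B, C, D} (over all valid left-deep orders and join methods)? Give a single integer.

Selinger DP over subsets of {A,B,C,D}:
  {D}: scan cost=120, card=120
  {C}: scan cost=100, card=100
  {B}: scan cost=400, card=400
  {A}: scan cost=300, card=300
  {CD}: card=1200; try (C,hash)→1640, (D,merge)→1860, (D,hash)→1880, (C,merge)→1880, (D,nl_idx)→2000, (D,nl)→12100 …(+1); best=1640 via (C,hash)
  {BD}: card=24000; try (D,hash)→2480, (B,merge)→5080, (D,merge)→5360, (B,hash)→7440, (B,nl_idx)→25200, (D,nl_idx)→27200 …(+2); best=2480 via (D,hash)
  {AD}: card=3600; try (D,hash)→2280, (A,merge)→4080, (D,merge)→4260, (A,hash)→5640, (D,nl_idx)→6000, (A,nl)→36120 …(+1); best=2280 via (D,hash)
  {BC}: card=500; try (B,nl_idx)→1500, (C,hash)→2200, (B,merge)→4900, (C,merge)→5200, (B,hash)→7400, (B,nl)→40100 …(+1); best=1500 via (B,nl_idx)
  {AC}: card=1500; try (C,hash)→2000, (A,merge)→3900, (C,merge)→4100, (A,hash)→5600, (A,nl)→30100, (C,nl)→30300; best=2000 via (C,hash)
  {AB}: card=30000; try (A,hash)→6200, (B,merge)→7300, (A,merge)→7400, (B,hash)→7800, (B,nl_idx)→33000, (B,nl)→120300 …(+1); best=6200 via (A,hash)
  {BCD}: card=3000; try (D,hash)→3680, (D,merge)→7460, (D,nl_idx)→8000, (B,hash)→10040, (B,nl_idx)→15440, (B,merge)→20040 …(+5); best=3680 via (D,hash)
  {ACD}: card=1800; try (D,hash)→5180, (C,hash)→7280, (A,hash)→8240, (D,nl_idx)→14300, (A,merge)→19040, (D,merge)→20960 …(+4); best=5180 via (D,hash)
  {ABD}: card=180000; try (B,hash)→13080, (A,hash)→31880, (D,hash)→37880, (B,merge)→53080, (B,nl_idx)→214680, (A,merge)→389480 …(+5); best=13080 via (B,hash)
  {ABC}: card=1875; try (A,hash)→7400, (A,merge)→9500, (B,hash)→10700, (B,nl_idx)→17375, (B,merge)→24000, (C,hash)→37600 …(+4); best=7400 via (A,hash)
  {ABCD}: card=1125; try (D,hash)→10955, (A,hash)→12080, (B,hash)→14180, (D,nl_idx)→21650, (B,nl_idx)→22505, (B,merge)→30780 …(+8); best=10955 via (D,hash)

10955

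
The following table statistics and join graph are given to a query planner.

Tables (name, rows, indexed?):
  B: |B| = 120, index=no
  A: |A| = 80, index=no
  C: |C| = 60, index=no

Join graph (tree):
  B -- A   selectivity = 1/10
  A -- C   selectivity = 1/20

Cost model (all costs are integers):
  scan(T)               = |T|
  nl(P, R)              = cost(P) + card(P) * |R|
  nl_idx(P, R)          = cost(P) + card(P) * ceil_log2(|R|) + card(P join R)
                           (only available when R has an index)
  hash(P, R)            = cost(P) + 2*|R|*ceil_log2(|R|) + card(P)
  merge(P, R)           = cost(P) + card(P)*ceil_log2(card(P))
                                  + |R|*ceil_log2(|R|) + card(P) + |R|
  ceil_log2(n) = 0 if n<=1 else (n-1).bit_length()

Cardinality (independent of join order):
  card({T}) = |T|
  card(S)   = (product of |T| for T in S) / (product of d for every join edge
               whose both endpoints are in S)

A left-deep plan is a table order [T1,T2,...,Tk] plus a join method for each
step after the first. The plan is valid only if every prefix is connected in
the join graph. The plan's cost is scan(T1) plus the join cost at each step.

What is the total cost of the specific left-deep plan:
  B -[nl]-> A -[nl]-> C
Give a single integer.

step 1: scan B: cost=120, card=120
step 2: join A via nl
    card(P join A) = 120*80/(10) = 960
    cost = 120 + 120*80 = 9720
step 3: join C via nl
    card(P join C) = 960*60/(20) = 2880
    cost = 9720 + 960*60 = 67320

67320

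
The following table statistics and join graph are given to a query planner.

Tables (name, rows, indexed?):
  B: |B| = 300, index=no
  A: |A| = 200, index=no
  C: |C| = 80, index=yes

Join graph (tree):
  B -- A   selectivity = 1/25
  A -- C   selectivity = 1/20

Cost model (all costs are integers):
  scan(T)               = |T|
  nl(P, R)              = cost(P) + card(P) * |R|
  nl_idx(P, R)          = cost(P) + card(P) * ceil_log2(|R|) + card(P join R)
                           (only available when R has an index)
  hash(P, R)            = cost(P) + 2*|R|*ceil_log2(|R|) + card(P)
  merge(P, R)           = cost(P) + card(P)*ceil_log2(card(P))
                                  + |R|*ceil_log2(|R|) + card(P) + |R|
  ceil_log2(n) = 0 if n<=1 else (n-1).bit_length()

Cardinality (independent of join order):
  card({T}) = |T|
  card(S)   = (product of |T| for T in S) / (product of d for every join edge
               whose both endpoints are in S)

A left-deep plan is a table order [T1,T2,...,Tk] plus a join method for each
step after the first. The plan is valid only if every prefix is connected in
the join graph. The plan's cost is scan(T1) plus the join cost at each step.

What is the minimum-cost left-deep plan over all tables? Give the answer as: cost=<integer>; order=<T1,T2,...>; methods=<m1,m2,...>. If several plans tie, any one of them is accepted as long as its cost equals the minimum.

Selinger DP (subsets sized 1..n):
  {B}: scan cost=300, card=300
  {A}: scan cost=200, card=200
  {C}: scan cost=80, card=80
  {AB}: card=2400; try (A,hash)→3800, (B,merge)→5000, (A,merge)→5100, (B,hash)→5800, (B,nl)→60200, (A,nl)→60300; best=3800 via (A,hash)
  {AC}: card=800; try (C,hash)→1520, (C,nl_idx)→2400, (A,merge)→2520, (C,merge)→2640, (A,hash)→3360, (A,nl)→16080 …(+1); best=1520 via (C,hash)
  {ABC}: card=9600; try (C,hash)→7320, (B,hash)→7720, (B,merge)→13320, (C,nl_idx)→30200, (C,merge)→35640, (C,nl)→195800 …(+1); best=7320 via (C,hash)

cost=7320; order=B,A,C; methods=hash,hash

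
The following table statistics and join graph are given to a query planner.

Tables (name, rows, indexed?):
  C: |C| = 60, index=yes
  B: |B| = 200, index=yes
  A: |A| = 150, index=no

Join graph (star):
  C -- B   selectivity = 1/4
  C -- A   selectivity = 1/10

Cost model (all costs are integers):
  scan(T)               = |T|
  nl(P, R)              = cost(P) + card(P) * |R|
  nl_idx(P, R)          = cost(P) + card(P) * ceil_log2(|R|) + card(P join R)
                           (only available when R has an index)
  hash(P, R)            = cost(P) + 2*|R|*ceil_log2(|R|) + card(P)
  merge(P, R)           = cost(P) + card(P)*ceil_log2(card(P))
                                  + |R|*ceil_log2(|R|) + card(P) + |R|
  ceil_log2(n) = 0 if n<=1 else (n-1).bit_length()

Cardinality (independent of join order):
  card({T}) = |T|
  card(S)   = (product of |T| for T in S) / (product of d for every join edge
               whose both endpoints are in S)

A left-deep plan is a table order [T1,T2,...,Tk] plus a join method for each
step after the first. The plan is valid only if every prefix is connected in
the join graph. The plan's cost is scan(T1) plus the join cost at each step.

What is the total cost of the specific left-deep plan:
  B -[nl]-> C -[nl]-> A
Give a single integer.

462200

step 1: scan B: cost=200, card=200
step 2: join C via nl
    card(P join C) = 200*60/(4) = 3000
    cost = 200 + 200*60 = 12200
step 3: join A via nl
    card(P join A) = 3000*150/(10) = 45000
    cost = 12200 + 3000*150 = 462200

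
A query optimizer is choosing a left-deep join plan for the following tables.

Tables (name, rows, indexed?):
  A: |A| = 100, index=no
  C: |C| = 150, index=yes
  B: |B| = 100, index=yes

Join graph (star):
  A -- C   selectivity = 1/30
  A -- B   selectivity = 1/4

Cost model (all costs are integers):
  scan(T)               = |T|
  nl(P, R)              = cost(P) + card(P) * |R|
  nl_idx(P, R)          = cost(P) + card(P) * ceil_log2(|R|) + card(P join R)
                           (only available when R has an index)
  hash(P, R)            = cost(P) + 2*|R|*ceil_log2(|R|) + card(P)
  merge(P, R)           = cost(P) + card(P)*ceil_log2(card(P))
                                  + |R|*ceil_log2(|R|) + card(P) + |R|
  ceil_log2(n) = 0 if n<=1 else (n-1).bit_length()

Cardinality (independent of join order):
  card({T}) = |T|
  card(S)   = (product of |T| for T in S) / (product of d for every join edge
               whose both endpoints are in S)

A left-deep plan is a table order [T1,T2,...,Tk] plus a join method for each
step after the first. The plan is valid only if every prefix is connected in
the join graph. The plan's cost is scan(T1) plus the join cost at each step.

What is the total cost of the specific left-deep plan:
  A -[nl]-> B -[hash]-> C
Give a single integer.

step 1: scan A: cost=100, card=100
step 2: join B via nl
    card(P join B) = 100*100/(4) = 2500
    cost = 100 + 100*100 = 10100
step 3: join C via hash
    card(P join C) = 2500*150/(30) = 12500
    cost = 10100 + 2*150*8 + 2500 = 15000

15000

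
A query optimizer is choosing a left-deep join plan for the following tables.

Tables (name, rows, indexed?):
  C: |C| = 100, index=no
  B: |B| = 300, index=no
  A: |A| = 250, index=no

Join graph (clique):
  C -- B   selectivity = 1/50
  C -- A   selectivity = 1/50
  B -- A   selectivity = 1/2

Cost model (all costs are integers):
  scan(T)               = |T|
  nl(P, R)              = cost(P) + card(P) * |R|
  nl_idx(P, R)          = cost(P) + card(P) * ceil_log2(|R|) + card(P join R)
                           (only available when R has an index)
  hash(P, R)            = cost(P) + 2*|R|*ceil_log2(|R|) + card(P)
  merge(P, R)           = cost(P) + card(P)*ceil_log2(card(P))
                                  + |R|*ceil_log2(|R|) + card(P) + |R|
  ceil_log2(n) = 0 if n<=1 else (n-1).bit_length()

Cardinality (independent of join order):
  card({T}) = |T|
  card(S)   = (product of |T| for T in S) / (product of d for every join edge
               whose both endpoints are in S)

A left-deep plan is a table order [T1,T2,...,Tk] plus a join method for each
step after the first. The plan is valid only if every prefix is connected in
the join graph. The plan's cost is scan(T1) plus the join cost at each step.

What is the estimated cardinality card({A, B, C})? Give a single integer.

1500

Tables in S: A(250), B(300), C(100)
Edges inside S: C-B(d=50), C-A(d=50), B-A(d=2)
numerator = 250 * 300 * 100 = 7500000
denominator = 50 * 50 * 2 = 5000
card(S) = 7500000 / 5000 = 1500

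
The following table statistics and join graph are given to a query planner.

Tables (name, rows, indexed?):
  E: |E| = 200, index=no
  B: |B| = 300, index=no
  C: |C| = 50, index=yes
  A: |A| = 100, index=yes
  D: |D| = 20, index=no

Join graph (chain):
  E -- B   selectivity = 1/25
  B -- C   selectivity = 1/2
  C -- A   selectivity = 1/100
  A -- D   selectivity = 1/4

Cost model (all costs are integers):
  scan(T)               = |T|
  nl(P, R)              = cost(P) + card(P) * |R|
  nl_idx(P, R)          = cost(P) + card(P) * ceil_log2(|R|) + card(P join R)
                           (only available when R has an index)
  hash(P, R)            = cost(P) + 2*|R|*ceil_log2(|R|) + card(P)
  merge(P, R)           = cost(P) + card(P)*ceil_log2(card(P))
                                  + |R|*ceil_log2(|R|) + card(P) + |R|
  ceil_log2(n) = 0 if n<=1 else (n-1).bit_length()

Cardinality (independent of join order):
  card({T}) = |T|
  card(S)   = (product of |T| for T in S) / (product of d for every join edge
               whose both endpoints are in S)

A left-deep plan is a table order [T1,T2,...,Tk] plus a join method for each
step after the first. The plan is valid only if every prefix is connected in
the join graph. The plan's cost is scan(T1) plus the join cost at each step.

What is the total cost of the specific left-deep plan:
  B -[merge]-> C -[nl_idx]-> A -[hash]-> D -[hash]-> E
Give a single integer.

step 1: scan B: cost=300, card=300
step 2: join C via merge
    card(P join C) = 300*50/(2) = 7500
    cost = 300 + 300*9 + 50*6 + 300 + 50 = 3650
step 3: join A via nl_idx
    card(P join A) = 7500*100/(100) = 7500
    cost = 3650 + 7500*7 + 7500 = 63650
step 4: join D via hash
    card(P join D) = 7500*20/(4) = 37500
    cost = 63650 + 2*20*5 + 7500 = 71350
step 5: join E via hash
    card(P join E) = 37500*200/(25) = 300000
    cost = 71350 + 2*200*8 + 37500 = 112050

112050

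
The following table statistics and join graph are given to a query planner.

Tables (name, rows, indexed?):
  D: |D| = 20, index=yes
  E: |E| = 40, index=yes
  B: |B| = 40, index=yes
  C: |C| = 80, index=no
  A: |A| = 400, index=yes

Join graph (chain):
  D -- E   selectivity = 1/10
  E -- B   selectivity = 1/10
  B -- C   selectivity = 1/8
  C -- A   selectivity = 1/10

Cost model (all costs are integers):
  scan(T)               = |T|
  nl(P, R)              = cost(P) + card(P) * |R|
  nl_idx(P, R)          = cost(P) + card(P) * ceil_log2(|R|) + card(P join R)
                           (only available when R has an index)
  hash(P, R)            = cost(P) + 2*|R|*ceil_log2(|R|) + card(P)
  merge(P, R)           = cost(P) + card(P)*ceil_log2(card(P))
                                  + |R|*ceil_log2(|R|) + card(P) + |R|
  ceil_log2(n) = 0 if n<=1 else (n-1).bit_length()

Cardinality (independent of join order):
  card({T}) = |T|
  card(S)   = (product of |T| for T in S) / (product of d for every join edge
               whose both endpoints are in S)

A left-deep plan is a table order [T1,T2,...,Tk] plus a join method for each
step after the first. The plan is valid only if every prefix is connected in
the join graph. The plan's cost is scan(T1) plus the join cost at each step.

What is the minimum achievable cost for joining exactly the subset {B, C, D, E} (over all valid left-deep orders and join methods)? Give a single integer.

2220

Selinger DP over subsets of {B,C,D,E}:
  {D}: scan cost=20, card=20
  {E}: scan cost=40, card=40
  {B}: scan cost=40, card=40
  {C}: scan cost=80, card=80
  {DE}: card=80; try (E,nl_idx)→220, (D,hash)→280, (D,nl_idx)→320, (E,merge)→420, (D,merge)→440, (E,hash)→520 …(+2); best=220 via (E,nl_idx)
  {BE}: card=160; try (E,nl_idx)→440, (B,nl_idx)→440, (E,hash)→560, (B,hash)→560, (E,merge)→600, (B,merge)→600 …(+2); best=440 via (E,nl_idx)
  {BC}: card=400; try (B,hash)→640, (C,merge)→960, (B,nl_idx)→960, (B,merge)→1000, (C,hash)→1200, (C,nl)→3240 …(+1); best=640 via (B,hash)
  {BDE}: card=320; try (B,hash)→780, (D,hash)→800, (B,nl_idx)→1020, (B,merge)→1140, (D,nl_idx)→1560, (D,merge)→2000 …(+2); best=780 via (B,hash)
  {BCE}: card=1600; try (E,hash)→1520, (C,hash)→1720, (C,merge)→2520, (E,nl_idx)→4640, (E,merge)→4920, (C,nl)→13240 …(+1); best=1520 via (E,hash)
  {BCDE}: card=3200; try (C,hash)→2220, (D,hash)→3320, (C,merge)→4620, (D,nl_idx)→12720, (D,merge)→20840, (C,nl)→26380 …(+1); best=2220 via (C,hash)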